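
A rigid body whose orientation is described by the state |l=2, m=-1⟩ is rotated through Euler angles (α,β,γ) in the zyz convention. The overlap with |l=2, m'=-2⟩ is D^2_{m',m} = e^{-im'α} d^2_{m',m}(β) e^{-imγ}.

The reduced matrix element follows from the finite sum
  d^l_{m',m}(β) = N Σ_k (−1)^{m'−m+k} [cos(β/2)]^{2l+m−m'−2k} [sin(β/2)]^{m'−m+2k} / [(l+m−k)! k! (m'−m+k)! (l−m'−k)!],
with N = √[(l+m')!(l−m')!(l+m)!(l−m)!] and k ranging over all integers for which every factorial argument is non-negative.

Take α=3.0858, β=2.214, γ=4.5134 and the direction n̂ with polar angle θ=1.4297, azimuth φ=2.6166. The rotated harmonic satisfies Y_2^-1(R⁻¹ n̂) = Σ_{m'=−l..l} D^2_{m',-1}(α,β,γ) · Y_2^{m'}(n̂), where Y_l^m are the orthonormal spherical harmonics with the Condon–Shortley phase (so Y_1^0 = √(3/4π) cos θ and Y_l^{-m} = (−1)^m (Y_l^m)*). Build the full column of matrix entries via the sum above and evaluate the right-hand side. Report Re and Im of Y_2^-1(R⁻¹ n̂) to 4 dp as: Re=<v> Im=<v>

Need the full column D^2_{m',-1} for m'=−2..2 at α=3.0858, β=2.2140, γ=4.5134.
cos(β/2)=0.447347, sin(β/2)=0.894361
d^2_{-2,-1}: single k=1 term ⇒ +0.160131;  D = -0.048937-0.152470i
d^2_{-1,-1}: k∈[0..1] ⇒ +0.040048 -0.480214 = -0.440167;  D = -0.110937-0.425957i
d^2_{0,-1}: k∈[0..1] ⇒ -0.196119 +0.783895 = +0.587775;  D = -0.116190-0.576177i
d^2_{1,-1}: k∈[0..1] ⇒ +0.480214 -0.639810 = -0.159595;  D = -0.022775-0.157962i
d^2_{2,-1}: single k=0 term ⇒ -0.640048;  D = +0.055871+0.637604i
Y_2^{m'}(θ=1.4297,φ=2.6166) and Σ D·Y over m':
  (-0.0489-0.1525i)·(+0.1884+0.3284i)  (-0.1109-0.4260i)·(-0.0931-0.0539i)  (-0.1162-0.5762i)·(-0.2967+0.0000i)  (-0.0228-0.1580i)·(+0.0931-0.0539i)  (+0.0559+0.6376i)·(+0.1884-0.3284i)
Y_2^-1(R⁻¹ n̂) = +0.271991+0.260071i

Re=0.2720 Im=0.2601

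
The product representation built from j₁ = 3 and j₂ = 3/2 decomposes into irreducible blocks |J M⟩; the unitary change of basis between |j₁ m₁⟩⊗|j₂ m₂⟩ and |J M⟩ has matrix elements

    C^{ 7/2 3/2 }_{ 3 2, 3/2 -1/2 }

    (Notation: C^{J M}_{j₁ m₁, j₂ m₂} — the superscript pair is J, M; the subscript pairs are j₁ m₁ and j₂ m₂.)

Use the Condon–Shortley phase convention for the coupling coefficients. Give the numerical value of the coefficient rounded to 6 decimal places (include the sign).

j₁+j₂−J=1  J+j₁−j₂=5  J−j₁+j₂=2  j₁+j₂+J+1=9
(j₁±m₁, j₂±m₂, J±M) = (5,1,1,2,5,2)
P² = 6400/21
sum k=0..1:
  [0] +1/24 = 1/24
  [1] −1/240 = -1/240
S = 3/80
C² = P²·S² = 3/7 ; C = +0.654654

+√(3/7) = +0.654654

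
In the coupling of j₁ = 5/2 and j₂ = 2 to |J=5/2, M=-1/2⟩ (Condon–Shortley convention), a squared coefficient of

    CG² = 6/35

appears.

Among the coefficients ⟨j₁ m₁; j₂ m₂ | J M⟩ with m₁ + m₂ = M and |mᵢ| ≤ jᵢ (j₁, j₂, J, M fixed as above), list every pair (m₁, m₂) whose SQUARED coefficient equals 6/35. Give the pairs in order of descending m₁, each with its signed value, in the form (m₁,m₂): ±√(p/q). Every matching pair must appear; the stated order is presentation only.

Admissible pairs with m₁+m₂ = M = -1/2: (-5/2,2), (-3/2,1), (-1/2,0), (1/2,-1), (3/2,-2)
  (m₁,m₂)=(3/2,-2): CG² = 27/70, CG = +√(27/70)
  (m₁,m₂)=(1/2,-1): CG² = 0/1, CG = 0
  (m₁,m₂)=(-1/2,0): CG² = 8/35, CG = −√(8/35)
  (m₁,m₂)=(-3/2,1): CG² = 6/35, CG = +√(6/35)   ← matches the target
  (m₁,m₂)=(-5/2,2): CG² = 3/14, CG = +√(3/14)
Pairs with CG² = 6/35: (-3/2,1): +√(6/35)

(-3/2,1): +√(6/35)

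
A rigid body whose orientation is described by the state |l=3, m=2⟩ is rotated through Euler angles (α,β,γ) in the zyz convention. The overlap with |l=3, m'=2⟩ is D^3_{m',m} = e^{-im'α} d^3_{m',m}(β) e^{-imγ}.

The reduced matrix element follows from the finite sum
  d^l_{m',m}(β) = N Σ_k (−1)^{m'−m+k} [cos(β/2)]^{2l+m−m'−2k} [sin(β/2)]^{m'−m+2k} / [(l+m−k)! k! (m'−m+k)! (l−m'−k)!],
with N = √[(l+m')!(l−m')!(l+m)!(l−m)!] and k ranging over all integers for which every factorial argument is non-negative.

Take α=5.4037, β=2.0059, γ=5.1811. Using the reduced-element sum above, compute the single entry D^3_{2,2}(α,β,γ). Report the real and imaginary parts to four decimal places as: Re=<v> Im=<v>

D^3_{2,2}(5.4037,2.0059,5.1811) = e^{-i·2·5.4037}·d^3_{2,2}(2.0059)·e^{-i·2·5.1811}. Compute d first:
With c≡cos(β/2)=0.537818 and s≡sin(β/2)=0.843061, N=[120·1·120·1]^{1/2}=120.000000
The bounds max(0,m−m')=0 and min(l+m,l−m')=1 give 2 terms
  k=0: (−1)^0·120.0000/(120)·0.5378^6·0.8431^0 = +0.024200
  k=1: (−1)^1·120.0000/(24)·0.5378^4·0.8431^2 = -0.297323
d^3_{2,2}(2.0059) = +0.024200 -0.297323 = -0.273123
Attach z-rotation phases: D = e^{-i(2)(5.4037)}·(-0.273123)·e^{-i(2)(5.1811)} = +0.186021+0.199981i

Re=0.1860 Im=0.2000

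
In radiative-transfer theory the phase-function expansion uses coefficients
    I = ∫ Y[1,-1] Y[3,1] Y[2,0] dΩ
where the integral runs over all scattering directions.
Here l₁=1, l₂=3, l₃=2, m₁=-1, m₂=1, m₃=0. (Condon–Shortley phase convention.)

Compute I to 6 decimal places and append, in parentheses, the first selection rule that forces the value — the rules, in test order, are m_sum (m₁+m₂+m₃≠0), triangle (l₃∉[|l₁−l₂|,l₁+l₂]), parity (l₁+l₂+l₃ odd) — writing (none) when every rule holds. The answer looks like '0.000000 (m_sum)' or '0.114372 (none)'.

m-sum 0 ✓  L=6 even ✓  2≤2≤4 ✓
Π(2lᵢ+1) = 3×7×5 = 105
triangle coeff Δ(1,3,2) = 1/105
Σ_t [1,1]: t=1:−1/4 = -1/4
(3j)²=3/35 [(1 3 2; 0 0 0)], sign=-1
Σ_t [2,2]: t=2:+1/8 = 1/8
(3j)²=2/35 [(1 3 2; -1 1 0)], sign=+1
⇒ 4πI² = 18/35
I = (-1)√(18/35/(4π)) = -0.20230066
No selection rule forces the value: the integral is nonzero (none).

-0.202301 (none)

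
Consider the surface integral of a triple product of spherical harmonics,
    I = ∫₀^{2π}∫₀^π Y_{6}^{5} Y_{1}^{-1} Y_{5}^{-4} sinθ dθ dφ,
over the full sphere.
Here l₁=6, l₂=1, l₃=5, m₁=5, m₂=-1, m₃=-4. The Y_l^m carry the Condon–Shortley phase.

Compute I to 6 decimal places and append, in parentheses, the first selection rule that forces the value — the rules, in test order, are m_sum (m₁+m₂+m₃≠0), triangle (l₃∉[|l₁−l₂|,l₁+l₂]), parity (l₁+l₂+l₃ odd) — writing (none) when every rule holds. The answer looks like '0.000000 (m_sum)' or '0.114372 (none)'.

-0.303018 (none)

m-sum 0 ✓  L=12 even ✓  5≤5≤7 ✓
Π(2lᵢ+1) = 13×3×11 = 429
triangle coeff Δ(6,1,5) = 1/858
Σ_t [1,1]: t=1:−1/14400 = -1/14400
(3j)²=6/143 [(6 1 5; 0 0 0)], sign=+1
Σ_t [0,0]: t=0:+1/725760 = 1/725760
(3j)²=5/78 [(6 1 5; 5 -1 -4)], sign=-1
⇒ 4πI² = 15/13
I = (-1)√(15/13/(4π)) = -0.30301841
No selection rule forces the value: the integral is nonzero (none).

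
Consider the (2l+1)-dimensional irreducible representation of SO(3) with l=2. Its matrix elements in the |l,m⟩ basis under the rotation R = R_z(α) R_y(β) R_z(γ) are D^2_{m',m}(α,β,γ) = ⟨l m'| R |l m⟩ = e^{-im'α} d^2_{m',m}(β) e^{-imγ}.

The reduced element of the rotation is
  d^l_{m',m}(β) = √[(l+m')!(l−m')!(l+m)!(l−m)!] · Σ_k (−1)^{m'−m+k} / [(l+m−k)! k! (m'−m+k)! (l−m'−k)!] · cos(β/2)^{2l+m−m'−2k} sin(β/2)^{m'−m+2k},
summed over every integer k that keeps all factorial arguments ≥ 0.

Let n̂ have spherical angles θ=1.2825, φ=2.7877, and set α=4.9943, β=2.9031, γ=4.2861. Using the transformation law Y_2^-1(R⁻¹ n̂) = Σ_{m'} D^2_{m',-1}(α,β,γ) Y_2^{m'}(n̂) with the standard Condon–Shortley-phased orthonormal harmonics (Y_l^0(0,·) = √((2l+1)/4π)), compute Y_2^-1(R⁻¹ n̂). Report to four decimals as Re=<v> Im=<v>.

Need the full column D^2_{m',-1} for m'=−2..2 at α=4.9943, β=2.9031, γ=4.2861.
cos(β/2)=0.118964, sin(β/2)=0.992899
d^2_{-2,-1}: single k=1 term ⇒ +0.003343;  D = -0.000458+0.003312i
d^2_{-1,-1}: k∈[0..1] ⇒ +0.000200 -0.041856 = -0.041656;  D = +0.041223-0.005993i
d^2_{0,-1}: k∈[0..1] ⇒ -0.004095 +0.285237 = +0.281142;  D = -0.116251-0.255982i
d^2_{1,-1}: k∈[0..1] ⇒ +0.041856 -0.971895 = -0.930039;  D = -0.706396+0.604960i
d^2_{2,-1}: single k=0 term ⇒ -0.232895;  D = -0.194720-0.127765i
Y_2^{m'}(θ=1.2825,φ=2.7877) and Σ D·Y over m':
  (-0.0005+0.0033i)·(+0.2698+0.2308i)  (+0.0412-0.0060i)·(-0.1975-0.0730i)  (-0.1163-0.2560i)·(-0.2389+0.0000i)  (-0.7064+0.6050i)·(+0.1975-0.0730i)  (-0.1947-0.1278i)·(+0.2698-0.2308i)
Y_2^-1(R⁻¹ n̂) = -0.159107+0.241653i

Re=-0.1591 Im=0.2417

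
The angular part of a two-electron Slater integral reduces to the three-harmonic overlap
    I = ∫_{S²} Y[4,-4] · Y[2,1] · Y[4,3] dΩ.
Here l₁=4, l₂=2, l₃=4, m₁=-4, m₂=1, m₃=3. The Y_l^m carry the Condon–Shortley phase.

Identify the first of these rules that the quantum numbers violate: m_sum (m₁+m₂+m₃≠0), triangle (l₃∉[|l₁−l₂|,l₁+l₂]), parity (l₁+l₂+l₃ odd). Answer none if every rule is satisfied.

none

m₁+m₂+m₃ = -4 + 1 + 3 = 0  ✓
triangle: |4−2|=2 ≤ l₃=4 ≤ 4+2=6  ✓
parity: l₁+l₂+l₃ = 10 is even  ✓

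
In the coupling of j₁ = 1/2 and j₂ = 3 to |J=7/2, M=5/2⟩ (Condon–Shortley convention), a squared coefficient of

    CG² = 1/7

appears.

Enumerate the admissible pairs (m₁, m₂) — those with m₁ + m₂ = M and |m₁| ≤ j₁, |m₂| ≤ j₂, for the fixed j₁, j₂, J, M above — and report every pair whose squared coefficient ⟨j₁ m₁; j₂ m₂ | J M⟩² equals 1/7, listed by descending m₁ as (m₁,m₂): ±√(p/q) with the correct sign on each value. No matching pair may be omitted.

(-1/2,3): +√(1/7)

Admissible pairs with m₁+m₂ = M = 5/2: (-1/2,3), (1/2,2)
  (m₁,m₂)=(1/2,2): CG² = 6/7, CG = +√(6/7)
  (m₁,m₂)=(-1/2,3): CG² = 1/7, CG = +√(1/7)   ← matches the target
Pairs with CG² = 1/7: (-1/2,3): +√(1/7)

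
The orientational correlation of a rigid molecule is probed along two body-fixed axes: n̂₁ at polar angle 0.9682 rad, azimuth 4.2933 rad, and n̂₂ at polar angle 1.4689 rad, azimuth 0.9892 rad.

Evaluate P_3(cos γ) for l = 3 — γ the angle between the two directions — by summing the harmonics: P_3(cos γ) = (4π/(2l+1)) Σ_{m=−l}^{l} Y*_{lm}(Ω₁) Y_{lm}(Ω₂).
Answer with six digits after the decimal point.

Addition theorem: P_3(cos γ) = (4π/7) Σ_m Y*_{lm}(Ω₁) Y_{lm}(Ω₂), m = −3…3:
  [-3]  conj(Y_{3,-3})(Ω₁) = +0.221940+0.071958i ; Y_{3,-3}(Ω₂) = -0.404563-0.071110i ; Δ = -0.084672-0.044894i
  [-2]  conj(Y_{3,-2})(Ω₁) = -0.262957+0.292290i ; Y_{3,-2}(Ω₂) = -0.040783-0.094452i ; Δ = +0.038332+0.012916i
  [-1]  conj(Y_{3,-1})(Ω₁) = -0.065682-0.147441i ; Y_{3,-1}(Ω₂) = -0.167483+0.254746i ; Δ = +0.048561+0.007962i
  [+0]  conj(Y_{3,0})(Ω₁) = -0.294799-0.000000i ; Y_{3,0}(Ω₂) = -0.111915+0.000000i ; Δ = +0.032992+0.000000i
  [+1]  conj(Y_{3,1})(Ω₁) = +0.065682-0.147441i ; Y_{3,1}(Ω₂) = +0.167483+0.254746i ; Δ = +0.048561-0.007962i
  [+2]  conj(Y_{3,2})(Ω₁) = -0.262957-0.292290i ; Y_{3,2}(Ω₂) = -0.040783+0.094452i ; Δ = +0.038332-0.012916i
  [+3]  conj(Y_{3,3})(Ω₁) = -0.221940+0.071958i ; Y_{3,3}(Ω₂) = +0.404563-0.071110i ; Δ = -0.084672+0.044894i
Σ over m = +0.037434+0.000000i; ×(4π/7) → +0.067201+0.000000i. Real part: 0.067201

0.067201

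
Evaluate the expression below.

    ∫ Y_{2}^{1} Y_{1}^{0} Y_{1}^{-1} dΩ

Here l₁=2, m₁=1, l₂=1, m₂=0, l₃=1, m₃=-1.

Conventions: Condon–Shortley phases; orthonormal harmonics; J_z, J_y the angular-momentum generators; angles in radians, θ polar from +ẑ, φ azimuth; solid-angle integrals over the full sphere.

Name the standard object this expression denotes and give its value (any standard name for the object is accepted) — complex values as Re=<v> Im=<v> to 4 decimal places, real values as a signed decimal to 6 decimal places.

Gaunt coefficient, -0.218510

This is a Gaunt coefficient — the integral of a triple product of spherical harmonics over the sphere.
Rules hold: Σm=0, L=4 even, 1≤1≤3.
N = 5·3·3 = 45
Δ = 2!·2!·0!/5! = 1/30
Racah Σ t=1..1: t=1:−1/1 = -1/1
⇒ 3j(2 1 1; 0 0 0)² = 2/15, sgn +1
Racah Σ t=1..1: t=1:−1/2 = -1/2
⇒ 3j(2 1 1; 1 0 -1)² = 1/10, sgn -1
4πI² = N·(3j₀)²·(3jₘ)² = 3/5
I = -1·√(0.6/4π) = -0.21850969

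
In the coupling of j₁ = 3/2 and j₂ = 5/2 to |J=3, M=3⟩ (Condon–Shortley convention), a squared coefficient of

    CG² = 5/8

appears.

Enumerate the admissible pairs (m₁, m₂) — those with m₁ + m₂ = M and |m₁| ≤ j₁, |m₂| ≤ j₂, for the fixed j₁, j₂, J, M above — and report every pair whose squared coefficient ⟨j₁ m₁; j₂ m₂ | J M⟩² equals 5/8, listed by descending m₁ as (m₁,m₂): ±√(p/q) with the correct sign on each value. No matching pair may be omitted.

(1/2,5/2): −√(5/8)

Admissible pairs with m₁+m₂ = M = 3: (1/2,5/2), (3/2,3/2)
  (m₁,m₂)=(3/2,3/2): CG² = 3/8, CG = +√(3/8)
  (m₁,m₂)=(1/2,5/2): CG² = 5/8, CG = −√(5/8)   ← matches the target
Pairs with CG² = 5/8: (1/2,5/2): −√(5/8)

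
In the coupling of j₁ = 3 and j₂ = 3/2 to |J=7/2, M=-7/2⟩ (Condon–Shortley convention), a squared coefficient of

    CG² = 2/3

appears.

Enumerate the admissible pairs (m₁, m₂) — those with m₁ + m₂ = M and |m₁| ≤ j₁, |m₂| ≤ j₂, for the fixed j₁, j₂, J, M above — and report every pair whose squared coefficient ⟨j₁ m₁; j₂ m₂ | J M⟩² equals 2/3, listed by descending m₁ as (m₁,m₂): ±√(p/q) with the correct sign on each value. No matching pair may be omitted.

Admissible pairs with m₁+m₂ = M = -7/2: (-3,-1/2), (-2,-3/2)
  (m₁,m₂)=(-2,-3/2): CG² = 1/3, CG = +√(1/3)
  (m₁,m₂)=(-3,-1/2): CG² = 2/3, CG = −√(2/3)   ← matches the target
Pairs with CG² = 2/3: (-3,-1/2): −√(2/3)

(-3,-1/2): −√(2/3)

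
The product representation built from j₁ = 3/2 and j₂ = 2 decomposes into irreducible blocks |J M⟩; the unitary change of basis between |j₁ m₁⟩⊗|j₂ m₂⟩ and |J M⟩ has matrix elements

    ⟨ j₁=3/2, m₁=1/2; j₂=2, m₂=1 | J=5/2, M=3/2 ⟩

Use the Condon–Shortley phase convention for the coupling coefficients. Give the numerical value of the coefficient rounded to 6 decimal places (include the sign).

j₁+j₂−J=1  J+j₁−j₂=2  J−j₁+j₂=3  j₁+j₂+J+1=7
(j₁±m₁, j₂±m₂, J±M) = (2,1,3,1,4,1)
P² = 144/35
sum k=0..1:
  [0] +1/6 = 1/6
  [1] −1/4 = -1/4
S = -1/12
C² = P²·S² = 1/35 ; C = -0.169031

−√(1/35) = -0.169031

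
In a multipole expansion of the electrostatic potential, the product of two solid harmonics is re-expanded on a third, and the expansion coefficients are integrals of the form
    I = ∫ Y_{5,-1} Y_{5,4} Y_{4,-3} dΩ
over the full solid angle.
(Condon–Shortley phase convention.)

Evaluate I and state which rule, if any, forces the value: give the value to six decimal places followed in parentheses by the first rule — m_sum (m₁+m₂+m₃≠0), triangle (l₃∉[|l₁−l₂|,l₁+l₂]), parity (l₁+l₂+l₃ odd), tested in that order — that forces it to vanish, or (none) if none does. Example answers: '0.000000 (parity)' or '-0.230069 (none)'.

m-sum 0 ✓  L=14 even ✓  0≤4≤10 ✓
Π(2lᵢ+1) = 11×11×9 = 1089
triangle coeff Δ(5,5,4) = 1/3153150
Σ_t [1,5]: t=1:−1/69120 t=2:+1/1728 t=3:−1/576 t=4:+1/1728 t=5:−1/69120 = -7/11520
(3j)²=2/143 [(5 5 4; 0 0 0)], sign=-1
Σ_t [5,6]: t=5:−1/17280 t=6:+1/103680 = -1/20736
(3j)²=10/429 [(5 5 4; -1 4 -3)], sign=+1
⇒ 4πI² = 60/169
I = (-1)√(60/169/(4π)) = -0.16808437
No selection rule forces the value: the integral is nonzero (none).

-0.168084 (none)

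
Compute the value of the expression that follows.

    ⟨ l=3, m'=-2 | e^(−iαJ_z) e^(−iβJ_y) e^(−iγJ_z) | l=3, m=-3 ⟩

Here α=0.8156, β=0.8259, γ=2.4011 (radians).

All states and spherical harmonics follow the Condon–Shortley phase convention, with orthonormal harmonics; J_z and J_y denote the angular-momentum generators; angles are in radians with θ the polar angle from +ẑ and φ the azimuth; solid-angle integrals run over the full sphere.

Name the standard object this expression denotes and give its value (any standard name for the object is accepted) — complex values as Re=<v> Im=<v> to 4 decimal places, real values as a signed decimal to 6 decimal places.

This is a Wigner D-matrix element — the rotation-matrix element ⟨l m'| R(α,β,γ) |l m⟩ in the angular-momentum basis.
D^3_{-2,-3}(0.8156,0.8259,2.4011) = e^{-i·-2·0.8156}·d^3_{-2,-3}(0.8259)·e^{-i·-3·2.4011}. Compute d first:
c=cos(0.825900/2)=0.915941, s=sin(0.825900/2)=0.401313; N=√[1·120·1·720]=293.938769
The bounds max(0,m−m')=0 and min(l+m,l−m')=0 give 1 term
  k=0: (−1)^1·293.9388/(120)·0.9159^5·0.4013^1 = -0.633718
d^3_{-2,-3}(0.8259) = -0.633718
Phases: e^{-i·(-2)·0.8156}=-0.060367+0.998176i, e^{-i·(-3)·2.4011}=+0.605729+0.795671i ⇒ D=+0.526484-0.352723i

Wigner D-matrix element, Re=0.5265 Im=-0.3527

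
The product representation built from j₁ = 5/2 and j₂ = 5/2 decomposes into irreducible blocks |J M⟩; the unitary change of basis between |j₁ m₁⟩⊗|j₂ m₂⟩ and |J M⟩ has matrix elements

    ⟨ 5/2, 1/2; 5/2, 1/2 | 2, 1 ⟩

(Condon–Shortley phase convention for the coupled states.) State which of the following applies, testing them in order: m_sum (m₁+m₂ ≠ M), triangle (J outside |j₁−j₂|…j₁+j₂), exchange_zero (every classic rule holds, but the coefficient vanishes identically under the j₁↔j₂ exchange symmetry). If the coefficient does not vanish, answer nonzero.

m-sum: m₁+m₂ = 1/2+1/2 = 1, M = 1  ✓
triangle: |j₁−j₂| = 0 ≤ J = 2 ≤ j₁+j₂ = 5  ✓
exchange: j₁=j₂ and m₁=m₂, and (−1)^(j₁+j₂−J) = (−1)^3 = −1 forces ⟨j₁m₁;j₂m₂|JM⟩ = −⟨j₂m₂;j₁m₁|JM⟩ = −⟨j₁m₁;j₂m₂|JM⟩ ⇒ the coefficient vanishes identically
Racah sum check: Σ_k collapses to 0 ⇒ CG = 0

exchange_zero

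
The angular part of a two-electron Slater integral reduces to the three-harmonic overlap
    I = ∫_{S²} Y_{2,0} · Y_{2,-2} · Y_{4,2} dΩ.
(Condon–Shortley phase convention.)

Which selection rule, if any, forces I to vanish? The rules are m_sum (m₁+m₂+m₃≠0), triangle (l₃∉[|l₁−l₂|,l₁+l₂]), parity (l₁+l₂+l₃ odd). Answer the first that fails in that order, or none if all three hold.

Σmᵢ = 0  ✓
l₃∈[|l₁−l₂|,l₁+l₂]=[0,4], have l₃=4  ✓
Σlᵢ = 8 ⇒ even  ✓

none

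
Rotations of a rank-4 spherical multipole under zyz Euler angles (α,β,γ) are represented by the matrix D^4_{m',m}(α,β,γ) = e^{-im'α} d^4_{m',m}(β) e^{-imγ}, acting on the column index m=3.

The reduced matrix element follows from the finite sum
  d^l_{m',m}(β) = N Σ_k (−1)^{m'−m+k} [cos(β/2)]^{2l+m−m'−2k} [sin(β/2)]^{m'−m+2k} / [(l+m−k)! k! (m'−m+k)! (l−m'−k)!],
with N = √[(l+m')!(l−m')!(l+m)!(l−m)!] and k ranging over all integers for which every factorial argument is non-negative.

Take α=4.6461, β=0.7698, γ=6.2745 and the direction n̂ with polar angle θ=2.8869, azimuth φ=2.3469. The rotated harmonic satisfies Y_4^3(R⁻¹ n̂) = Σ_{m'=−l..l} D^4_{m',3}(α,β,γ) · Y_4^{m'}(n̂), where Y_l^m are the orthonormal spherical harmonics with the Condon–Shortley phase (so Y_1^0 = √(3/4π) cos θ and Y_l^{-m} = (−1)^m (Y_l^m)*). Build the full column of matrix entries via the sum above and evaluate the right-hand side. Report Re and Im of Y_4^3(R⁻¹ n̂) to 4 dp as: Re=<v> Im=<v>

Re=0.1167 Im=-0.1656

Need the full column D^4_{m',3} for m'=−4..4 at α=4.6461, β=0.7698, γ=6.2745.
cos(β/2)=0.926836, sin(β/2)=0.375466
d^4_{-4,3}: single k=7 term ⇒ +0.002758;  D = +0.002679-0.000653i
d^4_{-3,3}: k∈[6..7] ⇒ +0.016847 -0.000395 = +0.016452;  D = +0.002829+0.016207i
d^4_{-2,3}: k∈[5..6] ⇒ +0.066688 -0.003648 = +0.063040;  D = -0.062683+0.006702i
d^4_{-1,3}: k∈[4..5] ⇒ +0.194006 -0.019103 = +0.174903;  D = -0.007035-0.174761i
d^4_{0,3}: k∈[3..4] ⇒ +0.428343 -0.070296 = +0.358048;  D = +0.357926+0.009328i
d^4_{1,3}: k∈[2..3] ⇒ +0.709300 -0.194006 = +0.515294;  D = -0.047517+0.513098i
d^4_{2,3}: k∈[1..2] ⇒ +0.825383 -0.406362 = +0.419021;  D = -0.413759-0.066192i
d^4_{3,3}: k∈[0..1] ⇒ +0.544532 -0.625544 = -0.081012;  D = -0.018068+0.078971i
d^4_{4,3}: single k=0 term ⇒ -0.623931;  D = -0.597661-0.179139i
Y_4^{m'}(θ=2.8869,φ=2.3469) and Σ D·Y over m':
  (+0.0027-0.0007i)·(-0.0018-0.0001i)  (+0.0028+0.0162i)·(-0.0141+0.0133i)  (-0.0627+0.0067i)·(-0.0022+0.1180i)  (-0.0070-0.1748i)·(+0.2873+0.2927i)  (+0.3579+0.0093i)·(+0.5926+0.0000i)  (-0.0475+0.5131i)·(-0.2873+0.2927i)  (-0.4138-0.0662i)·(-0.0022-0.1180i)  (-0.0181+0.0790i)·(+0.0141+0.0133i)  (-0.5977-0.1791i)·(-0.0018+0.0001i)
Y_4^3(R⁻¹ n̂) = +0.116666-0.165562i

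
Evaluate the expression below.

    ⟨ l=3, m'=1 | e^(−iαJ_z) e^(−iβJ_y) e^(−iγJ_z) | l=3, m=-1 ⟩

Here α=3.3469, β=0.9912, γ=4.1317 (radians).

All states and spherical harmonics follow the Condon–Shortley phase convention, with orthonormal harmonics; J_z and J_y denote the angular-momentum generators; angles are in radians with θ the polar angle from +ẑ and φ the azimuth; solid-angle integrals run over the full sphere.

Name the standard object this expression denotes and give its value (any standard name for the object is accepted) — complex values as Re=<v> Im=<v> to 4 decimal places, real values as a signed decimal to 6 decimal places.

This is a Wigner D-matrix element — the rotation-matrix element ⟨l m'| R(α,β,γ) |l m⟩ in the angular-momentum basis.
Split into d^3_{1,-1}(β=0.9912) × two z-phases.
Half-angle: c=0.879684, s=0.475560. N=√(24·2·2·24)=48.000000
k∈{0,1,2} keeps every argument non-negative
  k=0: (−1)^2·48.0000/(8)·0.8797^4·0.4756^2 = +0.812581
  k=1: (−1)^3·48.0000/(6)·0.8797^2·0.4756^4 = -0.316638
  k=2: (−1)^4·48.0000/(48)·0.8797^0·0.4756^6 = +0.011567
d^3_{1,-1}(0.9912) = +0.812581 -0.316638 +0.011567 = +0.507511
D = (-0.978998+0.203868i)·(+0.507511)·(-0.548600-0.836085i) = +0.359079+0.358650i

Wigner D-matrix element, Re=0.3591 Im=0.3586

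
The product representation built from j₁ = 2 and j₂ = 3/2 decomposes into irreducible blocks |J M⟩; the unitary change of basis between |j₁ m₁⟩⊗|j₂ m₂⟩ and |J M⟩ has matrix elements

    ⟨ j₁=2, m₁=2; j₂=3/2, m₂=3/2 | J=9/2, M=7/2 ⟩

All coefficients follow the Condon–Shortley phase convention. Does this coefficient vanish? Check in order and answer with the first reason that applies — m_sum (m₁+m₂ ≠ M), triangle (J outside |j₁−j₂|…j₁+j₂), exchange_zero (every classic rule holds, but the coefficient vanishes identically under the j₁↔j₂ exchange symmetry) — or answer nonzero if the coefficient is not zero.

m-sum: m₁+m₂ = 2+3/2 = 7/2, M = 7/2  ✓
triangle: need |j₁−j₂| ≤ J ≤ j₁+j₂, i.e. J ∈ [1/2, 7/2]; J = 9/2 is outside ✗ ⇒ coefficient is 0

triangle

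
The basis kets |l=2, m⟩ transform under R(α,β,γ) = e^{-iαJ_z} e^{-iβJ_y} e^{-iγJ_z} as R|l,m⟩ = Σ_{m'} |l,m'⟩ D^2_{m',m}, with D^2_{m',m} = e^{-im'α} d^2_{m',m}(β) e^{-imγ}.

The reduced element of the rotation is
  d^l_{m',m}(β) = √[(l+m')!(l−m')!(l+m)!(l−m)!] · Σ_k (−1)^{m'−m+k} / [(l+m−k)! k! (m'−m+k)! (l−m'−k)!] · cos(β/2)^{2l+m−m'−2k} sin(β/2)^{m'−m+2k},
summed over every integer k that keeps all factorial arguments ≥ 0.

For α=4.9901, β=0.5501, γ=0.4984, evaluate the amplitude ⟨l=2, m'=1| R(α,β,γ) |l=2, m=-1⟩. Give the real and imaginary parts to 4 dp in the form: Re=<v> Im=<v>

Re=-0.0437 Im=0.1947

Split into d^2_{1,-1}(β=0.5501) × two z-phases.
With c≡cos(β/2)=0.962412 and s≡sin(β/2)=0.271595, N=[6·1·1·6]^{1/2}=6.000000
k: max(0,(-1)−(1))=0 … min(2+(-1),2−(1))=1
  k=0: (−1)^2·6.0000/(2)·0.9624^2·0.2716^2 = +0.204968
  k=1: (−1)^3·6.0000/(6)·0.9624^0·0.2716^4 = -0.005441
d^2_{1,-1}(0.5501) = +0.204968 -0.005441 = +0.199527
Phases: e^{-i·(1)·4.9901}=+0.274155+0.961685i, e^{-i·(-1)·0.4984}=+0.878349+0.478021i ⇒ D=-0.043677+0.194688i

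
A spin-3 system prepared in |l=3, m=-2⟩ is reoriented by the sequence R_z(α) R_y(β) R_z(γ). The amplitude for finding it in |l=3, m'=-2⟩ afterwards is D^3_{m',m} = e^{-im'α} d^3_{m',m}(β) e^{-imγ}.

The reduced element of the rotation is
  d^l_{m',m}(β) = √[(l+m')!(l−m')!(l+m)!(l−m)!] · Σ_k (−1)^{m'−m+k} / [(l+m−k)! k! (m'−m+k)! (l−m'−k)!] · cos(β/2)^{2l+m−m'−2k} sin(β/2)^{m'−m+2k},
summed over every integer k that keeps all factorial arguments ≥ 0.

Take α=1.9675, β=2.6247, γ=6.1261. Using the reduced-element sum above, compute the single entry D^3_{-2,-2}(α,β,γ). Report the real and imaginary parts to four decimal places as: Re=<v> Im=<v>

D^3_{-2,-2}(1.9675,2.6247,6.1261) = e^{-i·-2·1.9675}·d^3_{-2,-2}(2.6247)·e^{-i·-2·6.1261}. Compute d first:
c=cos(2.624700/2)=0.255579, s=sin(2.624700/2)=0.966788; N=√[1·120·1·120]=120.000000
k: max(0,(-2)−(-2))=0 … min(3+(-2),3−(-2))=1
  k=0: (−1)^0·120.0000/(120)·0.2556^6·0.9668^0 = +0.000279
  k=1: (−1)^1·120.0000/(24)·0.2556^4·0.9668^2 = -0.019940
d^3_{-2,-2}(2.6247) = +0.000279 -0.019940 = -0.019662
Attach z-rotation phases: D = e^{-i(-2)(1.9675)}·(-0.019662)·e^{-i(-2)(6.1261)} = +0.017447+0.009066i

Re=0.0174 Im=0.0091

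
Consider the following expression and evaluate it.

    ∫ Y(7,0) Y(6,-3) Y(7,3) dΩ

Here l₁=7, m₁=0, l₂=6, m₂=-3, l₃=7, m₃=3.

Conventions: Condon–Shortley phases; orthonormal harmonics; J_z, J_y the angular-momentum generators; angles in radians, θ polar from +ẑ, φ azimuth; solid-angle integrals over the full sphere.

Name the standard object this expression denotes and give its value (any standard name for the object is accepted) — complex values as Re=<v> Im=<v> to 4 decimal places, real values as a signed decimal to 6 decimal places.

This is a Gaunt coefficient — the integral of a triple product of spherical harmonics over the sphere.
Rules hold: Σm=0, L=20 even, 1≤7≤13.
N = 15·13·15 = 2925
Δ = 6!·8!·6!/21! = 1/2444321880
Racah Σ t=0..6: t=0:+1/2612736000 t=1:−1/20736000 t=2:+1/1658880 t=3:−1/746496 t=4:+1/1658880 t=5:−1/20736000 t=6:+1/2612736000 = -1/4354560
⇒ 3j(7 6 7; 0 0 0)² = 1000/138567, sgn +1
Racah Σ t=0..3: t=0:+1/130636800 t=1:−1/8294400 t=2:+1/4147200 t=3:−1/14929920 = 1/16329600
⇒ 3j(7 6 7; 0 -3 3)² = 1024/138567, sgn +1
4πI² = N·(3j₀)²·(3jₘ)² = 25600000/164109517
I = +1·√(0.155993/4π) = 0.11141616

Gaunt coefficient, +0.111416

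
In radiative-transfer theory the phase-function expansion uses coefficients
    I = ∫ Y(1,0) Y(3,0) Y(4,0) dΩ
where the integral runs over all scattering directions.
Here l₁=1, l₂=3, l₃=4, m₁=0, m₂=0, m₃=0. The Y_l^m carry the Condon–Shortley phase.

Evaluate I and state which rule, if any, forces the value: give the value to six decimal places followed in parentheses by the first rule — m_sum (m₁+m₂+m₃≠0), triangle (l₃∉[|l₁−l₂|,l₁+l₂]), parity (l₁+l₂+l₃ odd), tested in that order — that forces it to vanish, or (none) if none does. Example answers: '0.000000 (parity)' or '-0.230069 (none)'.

m-sum 0 ✓  L=8 even ✓  2≤4≤4 ✓
Π(2lᵢ+1) = 3×7×9 = 189
triangle coeff Δ(1,3,4) = 1/252
Σ_t [0,0]: t=0:+1/36 = 1/36
(3j)²=4/63 [(1 3 4; 0 0 0)], sign=+1
(m-triple is (0,0,0) — same symbol as above.)
⇒ 4πI² = 16/21
I = (+1)√(16/21/(4π)) = 0.24623252
No selection rule forces the value: the integral is nonzero (none).

0.246233 (none)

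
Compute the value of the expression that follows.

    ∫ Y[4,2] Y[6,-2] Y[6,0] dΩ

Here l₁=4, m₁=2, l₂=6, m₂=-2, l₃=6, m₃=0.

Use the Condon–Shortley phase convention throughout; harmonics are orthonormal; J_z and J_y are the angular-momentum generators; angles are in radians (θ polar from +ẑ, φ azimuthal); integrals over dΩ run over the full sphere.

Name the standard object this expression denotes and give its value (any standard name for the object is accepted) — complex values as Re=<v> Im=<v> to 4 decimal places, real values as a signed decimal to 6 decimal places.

Gaunt coefficient, -0.107540

This is a Gaunt coefficient — the integral of a triple product of spherical harmonics over the sphere.
m-sum 0 ✓  L=16 even ✓  2≤6≤10 ✓
Π(2lᵢ+1) = 9×13×13 = 1521
triangle coeff Δ(4,6,6) = 1/15315300
Σ_t [0,4]: t=0:+1/829440 t=1:−1/25920 t=2:+1/9216 t=3:−1/25920 t=4:+1/829440 = 7/207360
(3j)²=28/2431 [(4 6 6; 0 0 0)], sign=+1
Σ_t [0,2]: t=0:+1/55296 t=1:−1/25920 t=2:+1/138240 = -11/829440
(3j)²=11/1326 [(4 6 6; 2 -2 0)], sign=-1
⇒ 4πI² = 42/289
I = (-1)√(42/289/(4π)) = -0.10754019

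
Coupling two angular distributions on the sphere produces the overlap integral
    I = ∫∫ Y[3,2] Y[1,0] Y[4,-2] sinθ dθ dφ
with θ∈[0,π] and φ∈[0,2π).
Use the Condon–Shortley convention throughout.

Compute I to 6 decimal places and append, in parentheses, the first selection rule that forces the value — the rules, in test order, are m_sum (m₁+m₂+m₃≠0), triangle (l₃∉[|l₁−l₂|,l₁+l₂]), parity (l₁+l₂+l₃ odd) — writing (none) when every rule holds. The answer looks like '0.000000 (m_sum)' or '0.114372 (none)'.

0.213244 (none)

m-sum 0 ✓  L=8 even ✓  2≤4≤4 ✓
Π(2lᵢ+1) = 7×3×9 = 189
triangle coeff Δ(3,1,4) = 1/252
Σ_t [0,0]: t=0:+1/36 = 1/36
(3j)²=4/63 [(3 1 4; 0 0 0)], sign=+1
Σ_t [0,0]: t=0:+1/120 = 1/120
(3j)²=1/21 [(3 1 4; 2 0 -2)], sign=+1
⇒ 4πI² = 4/7
I = (+1)√(4/7/(4π)) = 0.21324362
No selection rule forces the value: the integral is nonzero (none).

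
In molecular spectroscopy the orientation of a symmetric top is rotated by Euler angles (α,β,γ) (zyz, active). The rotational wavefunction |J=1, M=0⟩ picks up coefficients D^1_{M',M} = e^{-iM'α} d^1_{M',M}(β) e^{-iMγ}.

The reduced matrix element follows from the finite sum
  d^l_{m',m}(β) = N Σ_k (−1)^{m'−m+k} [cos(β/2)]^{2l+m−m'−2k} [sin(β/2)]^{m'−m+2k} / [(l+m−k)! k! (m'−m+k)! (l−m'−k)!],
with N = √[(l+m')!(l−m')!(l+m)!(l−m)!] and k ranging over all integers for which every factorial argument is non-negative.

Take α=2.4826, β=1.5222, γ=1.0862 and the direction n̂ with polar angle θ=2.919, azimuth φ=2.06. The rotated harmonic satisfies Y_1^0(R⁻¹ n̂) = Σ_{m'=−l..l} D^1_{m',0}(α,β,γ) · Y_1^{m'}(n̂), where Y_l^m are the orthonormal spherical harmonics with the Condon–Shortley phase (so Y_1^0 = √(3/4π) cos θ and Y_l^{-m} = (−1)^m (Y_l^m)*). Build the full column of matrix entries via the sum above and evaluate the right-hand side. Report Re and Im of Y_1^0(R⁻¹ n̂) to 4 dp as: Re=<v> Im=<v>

Need the full column D^1_{m',0} for m'=−1..1 at α=2.4826, β=1.5222, γ=1.0862.
cos(β/2)=0.724078, sin(β/2)=0.689718
d^1_{-1,0}: single k=1 term ⇒ +0.706272;  D = -0.558385+0.432465i
d^1_{0,0}: k∈[0..1] ⇒ +0.524289 -0.475711 = +0.048577;  D = +0.048577+0.000000i
d^1_{1,0}: single k=0 term ⇒ -0.706272;  D = +0.558385+0.432465i
Y_1^{m'}(θ=2.919,φ=2.06) and Σ D·Y over m':
  (-0.5584+0.4325i)·(-0.0358-0.0673i)  (+0.0486+0.0000i)·(-0.4765+0.0000i)  (+0.5584+0.4325i)·(+0.0358-0.0673i)
Y_1^0(R⁻¹ n̂) = +0.075109+0.000000i

Re=0.0751 Im=0.0000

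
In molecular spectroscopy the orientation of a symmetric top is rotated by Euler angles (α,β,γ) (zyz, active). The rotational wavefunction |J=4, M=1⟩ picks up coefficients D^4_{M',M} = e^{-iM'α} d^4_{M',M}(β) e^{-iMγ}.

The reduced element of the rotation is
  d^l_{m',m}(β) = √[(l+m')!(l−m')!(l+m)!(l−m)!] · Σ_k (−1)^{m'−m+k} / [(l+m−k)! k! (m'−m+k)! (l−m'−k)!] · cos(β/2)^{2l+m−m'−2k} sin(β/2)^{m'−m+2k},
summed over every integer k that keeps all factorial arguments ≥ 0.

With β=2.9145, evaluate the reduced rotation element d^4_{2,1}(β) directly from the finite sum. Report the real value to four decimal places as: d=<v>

d^4_{2,1}(β=2.9145) via the finite sum:
Half-angle: c=0.113302, s=0.993561. N=√(720·2·120·6)=1018.233765
Admissible k: 0..2 (factorial args all ≥0)
  k=0: (−1)^1·1018.2338/(240)·0.1133^7·0.9936^1 = -0.000001
  k=1: (−1)^2·1018.2338/(48)·0.1133^5·0.9936^3 = +0.000388
  k=2: (−1)^3·1018.2338/(72)·0.1133^3·0.9936^5 = -0.019916
d^4_{2,1}(2.9145) = -0.000001 +0.000388 -0.019916 = -0.019529

d=-0.0195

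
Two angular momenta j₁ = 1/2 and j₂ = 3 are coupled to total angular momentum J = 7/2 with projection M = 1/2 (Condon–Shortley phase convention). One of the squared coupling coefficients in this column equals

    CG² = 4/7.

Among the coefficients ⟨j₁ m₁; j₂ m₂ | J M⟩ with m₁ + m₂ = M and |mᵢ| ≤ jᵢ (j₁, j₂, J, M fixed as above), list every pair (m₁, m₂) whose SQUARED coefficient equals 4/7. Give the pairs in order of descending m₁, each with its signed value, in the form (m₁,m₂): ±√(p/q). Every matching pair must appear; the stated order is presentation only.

(1/2,0): +√(4/7)

Admissible pairs with m₁+m₂ = M = 1/2: (-1/2,1), (1/2,0)
  (m₁,m₂)=(1/2,0): CG² = 4/7, CG = +√(4/7)   ← matches the target
  (m₁,m₂)=(-1/2,1): CG² = 3/7, CG = +√(3/7)
Pairs with CG² = 4/7: (1/2,0): +√(4/7)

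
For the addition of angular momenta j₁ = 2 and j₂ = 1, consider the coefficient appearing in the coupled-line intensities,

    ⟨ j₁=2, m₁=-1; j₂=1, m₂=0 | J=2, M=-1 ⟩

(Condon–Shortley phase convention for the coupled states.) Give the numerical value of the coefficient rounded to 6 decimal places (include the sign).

−√(1/6) = -0.408248

j₁+j₂−J=1  J+j₁−j₂=3  J−j₁+j₂=1  j₁+j₂+J+1=6
(j₁±m₁, j₂±m₂, J±M) = (1,3,1,1,1,3)
P² = 3/2
sum k=0..1:
  [0] +1/6 = 1/6
  [1] −1/2 = -1/2
S = -1/3
C² = P²·S² = 1/6 ; C = -0.408248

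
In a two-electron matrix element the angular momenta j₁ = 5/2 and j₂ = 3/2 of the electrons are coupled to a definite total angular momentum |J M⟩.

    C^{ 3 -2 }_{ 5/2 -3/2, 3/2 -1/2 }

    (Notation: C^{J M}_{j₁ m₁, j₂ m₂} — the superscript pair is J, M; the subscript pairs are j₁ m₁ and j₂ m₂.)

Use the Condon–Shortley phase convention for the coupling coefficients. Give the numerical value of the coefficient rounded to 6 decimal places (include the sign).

√[7·1!4!2!/8! · 1!4!1!2!1!5!] = √(48)
  +(−1)^0/∏(0,1,4,1,0,1)! = 1/24  (running 1/24)
  +(−1)^1/∏(1,0,3,0,1,2)! = -1/12  (running -1/24)
⟨..|..⟩ = √(48)·(-1/24) = -0.288675

-0.288675  (= −√(1/12))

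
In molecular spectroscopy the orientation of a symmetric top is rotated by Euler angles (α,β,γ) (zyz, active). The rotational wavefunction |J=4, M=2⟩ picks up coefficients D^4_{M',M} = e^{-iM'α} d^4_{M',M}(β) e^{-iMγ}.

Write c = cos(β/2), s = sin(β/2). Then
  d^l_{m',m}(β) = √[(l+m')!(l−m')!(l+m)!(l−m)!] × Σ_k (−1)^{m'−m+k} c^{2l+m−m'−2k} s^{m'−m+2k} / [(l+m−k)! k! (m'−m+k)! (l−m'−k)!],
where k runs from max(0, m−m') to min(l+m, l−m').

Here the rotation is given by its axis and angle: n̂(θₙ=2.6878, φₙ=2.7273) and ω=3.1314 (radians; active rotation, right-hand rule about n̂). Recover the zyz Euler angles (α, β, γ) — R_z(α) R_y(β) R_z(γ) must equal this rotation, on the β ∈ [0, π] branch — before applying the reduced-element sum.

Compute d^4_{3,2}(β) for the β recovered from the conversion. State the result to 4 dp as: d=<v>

Axis–angle → zyz. n̂ = (sinθₙcosφₙ, sinθₙsinφₙ, cosθₙ) = (-0.401291, +0.176466, -0.898791), ω = 3.1314.
R = I cosω + sinω [n̂]ₓ + (1−cosω) n̂n̂ᵀ gives
  R = [-0.677887, -0.132464, +0.723134; -0.150785, -0.937669, -0.313113; +0.719537, -0.321293, +0.615660]
β = atan2(√(R₁₃²+R₂₃²), R₃₃) = 0.907573; α = atan2(R₂₃, R₁₃) mod 2π = 5.874563; γ = atan2(R₃₂, −R₃₁) mod 2π = 3.561555
d^4_{3,2}(β=0.9076) via the finite sum:
c=cos(0.907573/2)=0.898794, s=sin(0.907573/2)=0.438372; N=√[5040·1·720·2]=2693.993318
Admissible k: 0..1 (factorial args all ≥0)
  k=0: (−1)^1·2693.9933/(720)·0.8988^7·0.4384^1 = -0.777189
  k=1: (−1)^2·2693.9933/(240)·0.8988^5·0.4384^3 = +0.554643
d^4_{3,2}(0.9076) = -0.777189 +0.554643 = -0.222547

d=-0.2225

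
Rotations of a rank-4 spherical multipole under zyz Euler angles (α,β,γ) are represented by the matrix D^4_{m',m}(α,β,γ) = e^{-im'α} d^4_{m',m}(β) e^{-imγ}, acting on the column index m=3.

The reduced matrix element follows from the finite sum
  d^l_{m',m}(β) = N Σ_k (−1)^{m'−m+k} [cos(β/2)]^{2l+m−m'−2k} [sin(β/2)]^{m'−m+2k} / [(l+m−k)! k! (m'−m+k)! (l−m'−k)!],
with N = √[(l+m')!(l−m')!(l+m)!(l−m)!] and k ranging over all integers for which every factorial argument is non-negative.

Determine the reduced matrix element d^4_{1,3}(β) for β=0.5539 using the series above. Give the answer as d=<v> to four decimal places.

d=0.4067

d^4_{1,3}(β=0.5539) via the finite sum:
Half-angle: c=0.961894, s=0.273423. N=√(120·6·5040·1)=1904.940944
The bounds max(0,m−m')=2 and min(l+m,l−m')=3 give 2 terms
  k=2: (−1)^0·1904.9409/(240)·0.9619^6·0.2734^2 = +0.470006
  k=3: (−1)^1·1904.9409/(144)·0.9619^4·0.2734^4 = -0.063295
d^4_{1,3}(0.5539) = +0.470006 -0.063295 = +0.406711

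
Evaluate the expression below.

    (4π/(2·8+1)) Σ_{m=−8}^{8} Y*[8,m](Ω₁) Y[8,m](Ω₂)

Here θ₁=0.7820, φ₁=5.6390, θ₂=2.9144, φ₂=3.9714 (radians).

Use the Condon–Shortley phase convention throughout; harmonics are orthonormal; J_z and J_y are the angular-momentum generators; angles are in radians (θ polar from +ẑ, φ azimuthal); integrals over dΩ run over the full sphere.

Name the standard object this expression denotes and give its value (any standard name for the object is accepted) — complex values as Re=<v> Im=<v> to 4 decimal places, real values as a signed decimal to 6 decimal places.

Legendre polynomial (addition theorem), +0.298995

This sum is the spherical-harmonic addition theorem: it equals the Legendre polynomial P_l(cos γ) of the angle γ between the two directions.
Addition theorem: P_8(cos γ) = (4π/17) Σ_m Y*_{lm}(Ω₁) Y_{lm}(Ω₂), m = −8…8:
  m=-8: Y*=0.01338 + 0.02835j  Y=0.00000 - 0.00000j  product 0.00000 + 0.00000j
  m=-7: Y*=-0.02546 + 0.12365j  Y=0.00005 + 0.00003j  product -0.00000 + 0.00001j
  m=-6: Y*=-0.22634 + 0.19993j  Y=0.00017 + 0.00063j  product -0.00016 - 0.00011j
  m=-5: Y*=-0.45487 + 0.03616j  Y=-0.00276 + 0.00436j  product 0.00110 - 0.00209j
  m=-4: Y*=-0.30888 - 0.19575j  Y=-0.02990 + 0.00537j  product 0.01029 + 0.00420j
  m=-3: Y*=0.01576 + 0.04166j  Y=-0.10405 - 0.07946j  product 0.00167 - 0.00559j
  m=-2: Y*=-0.10640 + 0.36666j  Y=-0.03453 - 0.38774j  product 0.14584 + 0.02859j
  m=-1: Y*=-0.11236 + 0.08439j  Y=0.45760 - 0.50016j  product -0.00921 + 0.09482j
  m=+0: Y*=0.34310 + 0.00000j  Y=0.30732 + 0.00000j  product 0.10544 + 0.00000j
  m=+1: Y*=0.11236 + 0.08439j  Y=-0.45760 - 0.50016j  product -0.00921 - 0.09482j
  m=+2: Y*=-0.10640 - 0.36666j  Y=-0.03453 + 0.38774j  product 0.14584 - 0.02859j
  m=+3: Y*=-0.01576 + 0.04166j  Y=0.10405 - 0.07946j  product 0.00167 + 0.00559j
  m=+4: Y*=-0.30888 + 0.19575j  Y=-0.02990 - 0.00537j  product 0.01029 - 0.00420j
  m=+5: Y*=0.45487 + 0.03616j  Y=0.00276 + 0.00436j  product 0.00110 + 0.00209j
  m=+6: Y*=-0.22634 - 0.19993j  Y=0.00017 - 0.00063j  product -0.00016 + 0.00011j
  m=+7: Y*=0.02546 + 0.12365j  Y=-0.00005 + 0.00003j  product -0.00000 - 0.00001j
  m=+8: Y*=0.01338 - 0.02835j  Y=0.00000 + 0.00000j  product 0.00000 - 0.00000j
Σ over m = 0.40449 - 0.00000j; ×(4π/17) → 0.29899 - 0.00000j. Real part: 0.298995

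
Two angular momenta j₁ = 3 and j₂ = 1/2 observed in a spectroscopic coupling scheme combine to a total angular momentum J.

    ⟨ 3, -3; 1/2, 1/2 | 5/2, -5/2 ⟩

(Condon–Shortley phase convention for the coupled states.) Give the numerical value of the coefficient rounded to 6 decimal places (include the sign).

triangle: 1!·5!·0!/7! = 120/5040
(j±m)!: 0!·6!·1!·0!·0!·5! = 86400
prefactor² = (2J+1)·Δ·N² = 86400/7
  k=1: −1/(1!·0!·5!·0!·0!·0!) = -1/120
Σ = -1/120  ⇒  CG² = 86400/7·(-1/120)² = 6/7
CG = −√(6/7) = -0.925820

-0.925820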